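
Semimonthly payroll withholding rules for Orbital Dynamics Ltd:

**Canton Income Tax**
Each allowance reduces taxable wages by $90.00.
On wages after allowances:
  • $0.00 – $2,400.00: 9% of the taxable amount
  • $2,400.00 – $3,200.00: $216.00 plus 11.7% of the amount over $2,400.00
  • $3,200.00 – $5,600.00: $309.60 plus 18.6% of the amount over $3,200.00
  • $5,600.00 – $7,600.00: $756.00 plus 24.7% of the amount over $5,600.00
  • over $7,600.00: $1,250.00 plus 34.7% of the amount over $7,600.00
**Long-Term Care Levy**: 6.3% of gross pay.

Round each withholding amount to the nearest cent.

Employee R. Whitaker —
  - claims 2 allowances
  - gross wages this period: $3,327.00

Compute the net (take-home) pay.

Canton Income Tax: taxable = $3,327.00 − 2×$90.00 = $3,147.00
  $216.00 + 11.7% × ($3,147.00 − $2,400.00) = $216.00 + 11.7% × $747.00 = $303.40
Long-Term Care Levy: 6.3% × $3,327.00 = $209.60
Total withheld: $303.40 + $209.60 = $513.00
Net pay: $3,327.00 − $513.00 = $2,814.00

$2,814.00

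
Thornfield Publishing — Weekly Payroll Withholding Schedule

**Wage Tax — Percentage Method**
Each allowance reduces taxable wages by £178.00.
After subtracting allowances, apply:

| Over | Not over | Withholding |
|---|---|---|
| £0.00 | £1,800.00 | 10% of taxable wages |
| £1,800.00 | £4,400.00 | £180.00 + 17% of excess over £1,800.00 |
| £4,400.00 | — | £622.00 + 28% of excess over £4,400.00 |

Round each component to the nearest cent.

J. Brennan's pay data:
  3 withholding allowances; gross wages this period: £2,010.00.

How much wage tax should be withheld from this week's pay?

Wage Tax: taxable = £2,010.00 − 3×£178.00 = £1,476.00
  10% × £1,476.00 = £147.60

£147.60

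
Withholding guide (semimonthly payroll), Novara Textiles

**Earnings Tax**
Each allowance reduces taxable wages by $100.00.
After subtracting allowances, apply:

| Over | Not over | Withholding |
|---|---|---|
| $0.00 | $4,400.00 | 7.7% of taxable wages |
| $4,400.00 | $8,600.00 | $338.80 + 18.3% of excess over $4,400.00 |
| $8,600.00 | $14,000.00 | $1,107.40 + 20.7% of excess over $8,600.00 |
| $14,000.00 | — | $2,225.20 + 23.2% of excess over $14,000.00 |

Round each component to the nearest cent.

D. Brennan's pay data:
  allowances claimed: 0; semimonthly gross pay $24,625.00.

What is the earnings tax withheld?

$4,690.20

Earnings Tax: taxable = $24,625.00
  $2,225.20 + 23.2% × ($24,625.00 − $14,000.00) = $2,225.20 + 23.2% × $10,625.00 = $4,690.20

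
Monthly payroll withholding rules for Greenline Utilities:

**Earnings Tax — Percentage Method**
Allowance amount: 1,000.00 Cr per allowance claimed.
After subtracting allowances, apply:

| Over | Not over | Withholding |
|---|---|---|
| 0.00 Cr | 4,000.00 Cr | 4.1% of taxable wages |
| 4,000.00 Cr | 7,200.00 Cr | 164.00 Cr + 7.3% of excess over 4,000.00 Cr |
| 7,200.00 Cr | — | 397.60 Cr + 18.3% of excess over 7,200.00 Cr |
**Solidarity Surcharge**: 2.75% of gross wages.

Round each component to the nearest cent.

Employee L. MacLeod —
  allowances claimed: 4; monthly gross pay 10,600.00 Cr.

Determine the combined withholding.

645.30 Cr

Earnings Tax: taxable = 10,600.00 Cr − 4×1,000.00 Cr = 6,600.00 Cr
  164.00 Cr + 7.3% × (6,600.00 Cr − 4,000.00 Cr) = 164.00 Cr + 7.3% × 2,600.00 Cr = 353.80 Cr
Solidarity Surcharge: 2.75% × 10,600.00 Cr = 291.50 Cr
Total: 353.80 Cr + 291.50 Cr = 645.30 Cr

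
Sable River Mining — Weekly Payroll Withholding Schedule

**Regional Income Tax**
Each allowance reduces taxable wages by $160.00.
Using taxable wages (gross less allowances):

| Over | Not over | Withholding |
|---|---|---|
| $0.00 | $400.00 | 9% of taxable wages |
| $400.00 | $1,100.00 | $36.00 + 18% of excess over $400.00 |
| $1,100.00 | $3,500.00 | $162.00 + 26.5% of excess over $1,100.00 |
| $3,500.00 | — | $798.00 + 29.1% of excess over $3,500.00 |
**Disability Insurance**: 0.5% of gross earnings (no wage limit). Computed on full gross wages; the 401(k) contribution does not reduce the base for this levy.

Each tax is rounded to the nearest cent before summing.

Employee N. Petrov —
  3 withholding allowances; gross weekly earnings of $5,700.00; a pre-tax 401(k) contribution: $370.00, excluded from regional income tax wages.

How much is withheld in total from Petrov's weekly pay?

Regional Income Tax: taxable = $5,700.00 − $370.00 − 3×$160.00 = $4,850.00
  $798.00 + 29.1% × ($4,850.00 − $3,500.00) = $798.00 + 29.1% × $1,350.00 = $1,190.85
Disability Insurance: 0.5% × $5,700.00 = $28.50
Total: $1,190.85 + $28.50 = $1,219.35

$1,219.35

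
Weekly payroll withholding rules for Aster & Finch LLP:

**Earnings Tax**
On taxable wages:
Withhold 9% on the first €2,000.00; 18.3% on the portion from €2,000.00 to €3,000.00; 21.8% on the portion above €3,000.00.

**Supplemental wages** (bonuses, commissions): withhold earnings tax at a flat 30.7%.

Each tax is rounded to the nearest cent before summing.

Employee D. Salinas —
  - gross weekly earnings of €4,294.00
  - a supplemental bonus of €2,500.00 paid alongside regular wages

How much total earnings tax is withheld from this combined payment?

Earnings Tax: taxable = €4,294.00
  €363.00 + 21.8% × (€4,294.00 − €3,000.00) = €363.00 + 21.8% × €1,294.00 = €645.09
Supplemental (30.7% flat on bonus): 30.7% × €2,500.00 = €767.50
Total earnings tax: €645.09 + €767.50 = €1,412.59

€1,412.59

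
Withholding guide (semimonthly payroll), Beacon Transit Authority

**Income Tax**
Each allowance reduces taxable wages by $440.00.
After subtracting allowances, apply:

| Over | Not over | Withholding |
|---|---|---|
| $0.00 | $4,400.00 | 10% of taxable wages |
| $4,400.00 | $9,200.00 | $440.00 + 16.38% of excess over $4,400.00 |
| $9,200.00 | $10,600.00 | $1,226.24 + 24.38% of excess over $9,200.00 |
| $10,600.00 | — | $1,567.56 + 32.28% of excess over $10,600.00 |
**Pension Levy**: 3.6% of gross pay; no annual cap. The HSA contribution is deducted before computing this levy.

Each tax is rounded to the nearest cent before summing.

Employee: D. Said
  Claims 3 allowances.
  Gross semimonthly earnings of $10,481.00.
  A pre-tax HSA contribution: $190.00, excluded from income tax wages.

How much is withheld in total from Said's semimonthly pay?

$1,559.21

Income Tax: taxable = $10,481.00 − $190.00 − 3×$440.00 = $8,971.00
  $440.00 + 16.38% × ($8,971.00 − $4,400.00) = $440.00 + 16.38% × $4,571.00 = $1,188.73
Pension Levy: 3.6% × $10,291.00 = $370.48
Total: $1,188.73 + $370.48 = $1,559.21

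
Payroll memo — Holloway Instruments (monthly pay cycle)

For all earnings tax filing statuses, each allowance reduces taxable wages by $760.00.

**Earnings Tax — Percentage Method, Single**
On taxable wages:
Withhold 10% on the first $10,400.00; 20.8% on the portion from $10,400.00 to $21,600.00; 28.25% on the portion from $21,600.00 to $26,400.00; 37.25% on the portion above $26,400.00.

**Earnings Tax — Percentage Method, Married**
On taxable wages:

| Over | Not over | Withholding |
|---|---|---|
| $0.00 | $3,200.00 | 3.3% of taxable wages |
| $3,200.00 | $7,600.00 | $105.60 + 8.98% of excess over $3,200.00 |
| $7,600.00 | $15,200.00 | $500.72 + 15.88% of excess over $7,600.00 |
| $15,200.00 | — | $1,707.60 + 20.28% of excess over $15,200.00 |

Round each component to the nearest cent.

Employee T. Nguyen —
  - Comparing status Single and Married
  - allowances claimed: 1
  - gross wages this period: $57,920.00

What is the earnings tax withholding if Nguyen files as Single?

Earnings Tax (Single): taxable = $57,920.00 − 1×$760.00 = $57,160.00
  $4,725.60 + 37.25% × ($57,160.00 − $26,400.00) = $4,725.60 + 37.25% × $30,760.00 = $16,183.70

$16,183.70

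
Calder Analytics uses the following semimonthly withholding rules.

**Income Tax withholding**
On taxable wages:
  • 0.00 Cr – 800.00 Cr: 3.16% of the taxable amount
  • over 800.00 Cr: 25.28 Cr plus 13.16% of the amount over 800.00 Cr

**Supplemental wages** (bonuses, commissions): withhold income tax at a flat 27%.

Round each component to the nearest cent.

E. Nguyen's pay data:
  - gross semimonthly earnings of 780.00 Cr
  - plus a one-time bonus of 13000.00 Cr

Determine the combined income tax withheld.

Income Tax: taxable = 780.00 Cr
  3.16% × 780.00 Cr = 24.65 Cr
Supplemental (27% flat on bonus): 27% × 13000.00 Cr = 3510.00 Cr
Total income tax: 24.65 Cr + 3510.00 Cr = 3534.65 Cr

3534.65 Cr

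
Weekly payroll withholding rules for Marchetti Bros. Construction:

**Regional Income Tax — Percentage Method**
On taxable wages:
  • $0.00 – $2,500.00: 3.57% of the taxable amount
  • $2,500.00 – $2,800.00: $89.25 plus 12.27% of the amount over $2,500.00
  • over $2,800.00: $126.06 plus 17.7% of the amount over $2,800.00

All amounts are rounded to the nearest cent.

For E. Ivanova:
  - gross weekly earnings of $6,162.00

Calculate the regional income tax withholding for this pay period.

Regional Income Tax: taxable = $6,162.00
  $126.06 + 17.7% × ($6,162.00 − $2,800.00) = $126.06 + 17.7% × $3,362.00 = $721.13

$721.13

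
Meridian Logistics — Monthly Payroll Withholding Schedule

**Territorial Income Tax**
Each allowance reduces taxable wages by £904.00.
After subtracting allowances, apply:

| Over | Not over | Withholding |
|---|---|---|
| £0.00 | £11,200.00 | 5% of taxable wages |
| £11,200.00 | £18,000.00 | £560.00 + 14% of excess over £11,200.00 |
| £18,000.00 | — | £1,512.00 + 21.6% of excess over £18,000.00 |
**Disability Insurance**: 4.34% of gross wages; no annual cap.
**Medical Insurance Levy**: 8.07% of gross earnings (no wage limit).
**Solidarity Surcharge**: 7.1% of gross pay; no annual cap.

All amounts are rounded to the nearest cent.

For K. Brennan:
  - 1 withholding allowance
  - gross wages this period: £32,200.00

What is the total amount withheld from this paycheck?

Territorial Income Tax: taxable = £32,200.00 − 1×£904.00 = £31,296.00
  £1,512.00 + 21.6% × (£31,296.00 − £18,000.00) = £1,512.00 + 21.6% × £13,296.00 = £4,383.94
Disability Insurance: 4.34% × £32,200.00 = £1,397.48
Medical Insurance Levy: 8.07% × £32,200.00 = £2,598.54
Solidarity Surcharge: 7.1% × £32,200.00 = £2,286.20
Total: £4,383.94 + £1,397.48 + £2,598.54 + £2,286.20 = £10,666.16

£10,666.16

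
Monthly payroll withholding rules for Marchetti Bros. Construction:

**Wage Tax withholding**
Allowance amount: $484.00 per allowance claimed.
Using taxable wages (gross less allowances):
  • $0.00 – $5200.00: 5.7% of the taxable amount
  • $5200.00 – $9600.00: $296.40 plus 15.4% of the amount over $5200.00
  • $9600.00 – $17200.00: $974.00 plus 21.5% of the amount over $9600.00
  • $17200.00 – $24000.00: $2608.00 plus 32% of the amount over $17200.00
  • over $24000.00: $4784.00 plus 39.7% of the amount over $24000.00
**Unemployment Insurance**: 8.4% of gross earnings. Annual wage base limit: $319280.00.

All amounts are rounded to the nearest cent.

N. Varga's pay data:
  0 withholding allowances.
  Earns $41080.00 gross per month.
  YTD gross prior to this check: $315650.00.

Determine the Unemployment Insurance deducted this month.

$304.92

Unemployment Insurance: cap $319280.00 − YTD $315650.00 = $3630.00 subject; 8.4% × $3630.00 = $304.92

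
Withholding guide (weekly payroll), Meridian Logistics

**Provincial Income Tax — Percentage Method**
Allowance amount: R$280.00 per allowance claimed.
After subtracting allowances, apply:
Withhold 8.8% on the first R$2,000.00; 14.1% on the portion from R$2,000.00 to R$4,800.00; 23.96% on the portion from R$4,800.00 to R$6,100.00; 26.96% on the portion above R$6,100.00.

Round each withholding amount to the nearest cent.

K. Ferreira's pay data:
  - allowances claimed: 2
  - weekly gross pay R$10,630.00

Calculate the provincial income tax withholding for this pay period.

Provincial Income Tax: taxable = R$10,630.00 − 2×R$280.00 = R$10,070.00
  R$882.28 + 26.96% × (R$10,070.00 − R$6,100.00) = R$882.28 + 26.96% × R$3,970.00 = R$1,952.59

R$1,952.59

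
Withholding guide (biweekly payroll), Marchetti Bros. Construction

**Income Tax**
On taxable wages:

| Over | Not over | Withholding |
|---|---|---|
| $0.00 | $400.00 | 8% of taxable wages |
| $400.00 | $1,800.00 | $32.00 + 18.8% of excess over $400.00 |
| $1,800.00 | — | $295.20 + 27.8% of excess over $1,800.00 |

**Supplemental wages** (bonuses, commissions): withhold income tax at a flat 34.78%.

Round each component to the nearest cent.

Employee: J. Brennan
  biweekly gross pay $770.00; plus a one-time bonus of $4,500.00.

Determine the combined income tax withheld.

Income Tax: taxable = $770.00
  $32.00 + 18.8% × ($770.00 − $400.00) = $32.00 + 18.8% × $370.00 = $101.56
Supplemental (34.78% flat on bonus): 34.78% × $4,500.00 = $1,565.10
Total income tax: $101.56 + $1,565.10 = $1,666.66

$1,666.66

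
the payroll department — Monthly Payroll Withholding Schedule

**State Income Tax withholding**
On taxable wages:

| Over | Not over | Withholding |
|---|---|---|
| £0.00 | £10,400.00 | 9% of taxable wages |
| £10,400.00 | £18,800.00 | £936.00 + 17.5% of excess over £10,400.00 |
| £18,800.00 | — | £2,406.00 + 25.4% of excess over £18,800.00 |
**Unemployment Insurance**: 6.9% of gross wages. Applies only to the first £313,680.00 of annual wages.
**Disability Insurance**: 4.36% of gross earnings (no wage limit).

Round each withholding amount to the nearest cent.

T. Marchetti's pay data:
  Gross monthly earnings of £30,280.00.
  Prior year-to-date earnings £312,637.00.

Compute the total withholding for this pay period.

State Income Tax: taxable = £30,280.00
  £2,406.00 + 25.4% × (£30,280.00 − £18,800.00) = £2,406.00 + 25.4% × £11,480.00 = £5,321.92
Unemployment Insurance: cap £313,680.00 − YTD £312,637.00 = £1,043.00 subject; 6.9% × £1,043.00 = £71.97
Disability Insurance: 4.36% × £30,280.00 = £1,320.21
Total: £5,321.92 + £71.97 + £1,320.21 = £6,714.10

£6,714.10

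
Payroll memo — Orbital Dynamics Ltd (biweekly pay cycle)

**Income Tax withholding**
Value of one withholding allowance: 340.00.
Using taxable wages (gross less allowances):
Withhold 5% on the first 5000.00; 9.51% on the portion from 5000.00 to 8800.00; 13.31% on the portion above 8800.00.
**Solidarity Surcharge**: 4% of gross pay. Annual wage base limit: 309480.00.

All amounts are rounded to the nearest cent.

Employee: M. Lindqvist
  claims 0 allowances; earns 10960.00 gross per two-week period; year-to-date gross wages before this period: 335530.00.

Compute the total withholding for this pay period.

898.88

Income Tax: taxable = 10960.00
  611.38 + 13.31% × (10960.00 − 8800.00) = 611.38 + 13.31% × 2160.00 = 898.88
Solidarity Surcharge: YTD 335530.00 ≥ cap 309480.00 → 0.00
Total: 898.88 + 0.00 = 898.88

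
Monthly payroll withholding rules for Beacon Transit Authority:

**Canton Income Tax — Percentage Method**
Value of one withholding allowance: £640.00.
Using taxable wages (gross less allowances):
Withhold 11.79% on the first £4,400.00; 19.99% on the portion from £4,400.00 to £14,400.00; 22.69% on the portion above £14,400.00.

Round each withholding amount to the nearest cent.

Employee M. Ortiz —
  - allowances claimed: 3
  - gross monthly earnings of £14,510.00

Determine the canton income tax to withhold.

£2,155.94

Canton Income Tax: taxable = £14,510.00 − 3×£640.00 = £12,590.00
  £518.76 + 19.99% × (£12,590.00 − £4,400.00) = £518.76 + 19.99% × £8,190.00 = £2,155.94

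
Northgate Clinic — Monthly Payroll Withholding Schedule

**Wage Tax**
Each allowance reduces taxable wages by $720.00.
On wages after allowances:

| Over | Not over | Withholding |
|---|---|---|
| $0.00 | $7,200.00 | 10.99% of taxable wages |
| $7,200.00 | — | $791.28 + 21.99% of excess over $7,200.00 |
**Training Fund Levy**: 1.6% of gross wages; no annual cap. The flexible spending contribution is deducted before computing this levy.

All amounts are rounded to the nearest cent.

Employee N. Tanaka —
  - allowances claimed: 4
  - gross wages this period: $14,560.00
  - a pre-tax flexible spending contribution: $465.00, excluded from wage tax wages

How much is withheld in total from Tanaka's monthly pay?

Wage Tax: taxable = $14,560.00 − $465.00 − 4×$720.00 = $11,215.00
  $791.28 + 21.99% × ($11,215.00 − $7,200.00) = $791.28 + 21.99% × $4,015.00 = $1,674.18
Training Fund Levy: 1.6% × $14,095.00 = $225.52
Total: $1,674.18 + $225.52 = $1,899.70

$1,899.70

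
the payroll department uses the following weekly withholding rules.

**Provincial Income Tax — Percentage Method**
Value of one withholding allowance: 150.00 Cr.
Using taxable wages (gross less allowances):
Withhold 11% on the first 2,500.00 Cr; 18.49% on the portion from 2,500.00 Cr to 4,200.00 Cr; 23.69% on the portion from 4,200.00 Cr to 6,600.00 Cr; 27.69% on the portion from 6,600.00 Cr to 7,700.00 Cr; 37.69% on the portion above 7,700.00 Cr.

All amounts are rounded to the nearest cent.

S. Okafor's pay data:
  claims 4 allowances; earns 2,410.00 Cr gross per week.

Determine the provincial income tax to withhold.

199.10 Cr

Provincial Income Tax: taxable = 2,410.00 Cr − 4×150.00 Cr = 1,810.00 Cr
  11% × 1,810.00 Cr = 199.10 Cr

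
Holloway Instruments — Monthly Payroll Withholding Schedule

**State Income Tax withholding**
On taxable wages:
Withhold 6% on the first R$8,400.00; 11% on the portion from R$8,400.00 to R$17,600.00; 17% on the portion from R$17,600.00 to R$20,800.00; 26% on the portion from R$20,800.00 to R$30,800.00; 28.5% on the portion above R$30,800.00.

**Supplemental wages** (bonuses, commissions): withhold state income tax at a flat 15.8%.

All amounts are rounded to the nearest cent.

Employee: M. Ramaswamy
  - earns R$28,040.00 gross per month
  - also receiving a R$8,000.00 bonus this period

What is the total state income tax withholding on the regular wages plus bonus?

R$5,206.40

State Income Tax: taxable = R$28,040.00
  R$2,060.00 + 26% × (R$28,040.00 − R$20,800.00) = R$2,060.00 + 26% × R$7,240.00 = R$3,942.40
Supplemental (15.8% flat on bonus): 15.8% × R$8,000.00 = R$1,264.00
Total state income tax: R$3,942.40 + R$1,264.00 = R$5,206.40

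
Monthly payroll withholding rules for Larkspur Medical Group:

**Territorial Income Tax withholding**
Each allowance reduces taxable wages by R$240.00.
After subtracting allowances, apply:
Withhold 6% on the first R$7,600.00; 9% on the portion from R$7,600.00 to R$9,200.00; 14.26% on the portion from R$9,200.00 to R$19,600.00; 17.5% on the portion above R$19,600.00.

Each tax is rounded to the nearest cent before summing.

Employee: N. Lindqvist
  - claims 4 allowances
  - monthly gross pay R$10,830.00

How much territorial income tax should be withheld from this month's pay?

Territorial Income Tax: taxable = R$10,830.00 − 4×R$240.00 = R$9,870.00
  R$600.00 + 14.26% × (R$9,870.00 − R$9,200.00) = R$600.00 + 14.26% × R$670.00 = R$695.54

R$695.54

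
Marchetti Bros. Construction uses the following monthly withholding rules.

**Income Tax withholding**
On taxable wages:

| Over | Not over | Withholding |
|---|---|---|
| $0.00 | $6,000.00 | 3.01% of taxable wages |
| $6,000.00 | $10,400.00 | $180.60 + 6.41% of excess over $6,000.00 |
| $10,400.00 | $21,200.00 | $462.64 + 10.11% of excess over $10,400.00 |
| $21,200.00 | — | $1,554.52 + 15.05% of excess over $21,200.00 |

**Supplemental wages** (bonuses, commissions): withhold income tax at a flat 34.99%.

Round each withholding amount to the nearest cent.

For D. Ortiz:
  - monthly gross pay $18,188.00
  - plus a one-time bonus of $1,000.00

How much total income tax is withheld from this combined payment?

Income Tax: taxable = $18,188.00
  $462.64 + 10.11% × ($18,188.00 − $10,400.00) = $462.64 + 10.11% × $7,788.00 = $1,250.01
Supplemental (34.99% flat on bonus): 34.99% × $1,000.00 = $349.90
Total income tax: $1,250.01 + $349.90 = $1,599.91

$1,599.91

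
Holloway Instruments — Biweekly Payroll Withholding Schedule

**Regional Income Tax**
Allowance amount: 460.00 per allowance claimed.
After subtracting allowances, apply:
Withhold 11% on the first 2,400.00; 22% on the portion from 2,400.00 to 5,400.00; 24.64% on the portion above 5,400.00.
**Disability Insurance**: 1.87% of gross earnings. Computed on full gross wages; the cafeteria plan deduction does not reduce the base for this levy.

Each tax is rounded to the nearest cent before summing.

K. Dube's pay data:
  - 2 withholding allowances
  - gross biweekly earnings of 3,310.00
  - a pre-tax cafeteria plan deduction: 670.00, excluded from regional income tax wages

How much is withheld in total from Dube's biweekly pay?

251.10

Regional Income Tax: taxable = 3,310.00 − 670.00 − 2×460.00 = 1,720.00
  11% × 1,720.00 = 189.20
Disability Insurance: 1.87% × 3,310.00 = 61.90
Total: 189.20 + 61.90 = 251.10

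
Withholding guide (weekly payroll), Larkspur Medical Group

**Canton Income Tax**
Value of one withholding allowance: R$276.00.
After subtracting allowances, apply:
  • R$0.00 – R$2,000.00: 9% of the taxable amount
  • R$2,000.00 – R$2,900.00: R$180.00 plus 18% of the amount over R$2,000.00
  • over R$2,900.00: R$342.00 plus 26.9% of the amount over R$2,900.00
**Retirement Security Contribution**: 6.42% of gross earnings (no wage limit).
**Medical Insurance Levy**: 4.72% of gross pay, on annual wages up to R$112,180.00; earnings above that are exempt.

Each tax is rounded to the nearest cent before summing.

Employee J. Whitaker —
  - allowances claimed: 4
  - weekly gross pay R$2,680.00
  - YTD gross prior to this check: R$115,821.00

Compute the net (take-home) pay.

Canton Income Tax: taxable = R$2,680.00 − 4×R$276.00 = R$1,576.00
  9% × R$1,576.00 = R$141.84
Retirement Security Contribution: 6.42% × R$2,680.00 = R$172.06
Medical Insurance Levy: YTD R$115,821.00 ≥ cap R$112,180.00 → R$0.00
Total withheld: R$141.84 + R$172.06 + R$0.00 = R$313.90
Net pay: R$2,680.00 − R$313.90 = R$2,366.10

R$2,366.10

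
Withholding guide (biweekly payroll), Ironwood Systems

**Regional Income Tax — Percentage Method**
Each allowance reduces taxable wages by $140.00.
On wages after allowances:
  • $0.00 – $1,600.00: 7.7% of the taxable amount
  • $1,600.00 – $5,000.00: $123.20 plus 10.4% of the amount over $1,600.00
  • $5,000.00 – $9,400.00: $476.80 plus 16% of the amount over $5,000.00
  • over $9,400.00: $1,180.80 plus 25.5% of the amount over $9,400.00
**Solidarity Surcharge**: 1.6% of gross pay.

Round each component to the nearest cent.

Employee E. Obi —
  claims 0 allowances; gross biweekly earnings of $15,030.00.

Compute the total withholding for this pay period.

$2,856.93

Regional Income Tax: taxable = $15,030.00
  $1,180.80 + 25.5% × ($15,030.00 − $9,400.00) = $1,180.80 + 25.5% × $5,630.00 = $2,616.45
Solidarity Surcharge: 1.6% × $15,030.00 = $240.48
Total: $2,616.45 + $240.48 = $2,856.93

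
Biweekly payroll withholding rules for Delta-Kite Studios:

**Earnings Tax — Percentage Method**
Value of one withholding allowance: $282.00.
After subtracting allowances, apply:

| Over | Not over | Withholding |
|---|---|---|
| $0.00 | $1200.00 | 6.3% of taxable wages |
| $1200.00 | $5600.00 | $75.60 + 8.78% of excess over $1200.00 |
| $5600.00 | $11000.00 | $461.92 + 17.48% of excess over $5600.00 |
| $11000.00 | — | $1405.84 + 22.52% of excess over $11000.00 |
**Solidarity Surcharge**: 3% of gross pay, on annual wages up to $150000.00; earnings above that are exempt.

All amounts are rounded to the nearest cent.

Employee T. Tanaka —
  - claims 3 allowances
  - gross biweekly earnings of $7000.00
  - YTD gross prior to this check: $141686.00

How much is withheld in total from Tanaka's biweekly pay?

Earnings Tax: taxable = $7000.00 − 3×$282.00 = $6154.00
  $461.92 + 17.48% × ($6154.00 − $5600.00) = $461.92 + 17.48% × $554.00 = $558.76
Solidarity Surcharge: 3% × $7000.00 = $210.00
Total: $558.76 + $210.00 = $768.76

$768.76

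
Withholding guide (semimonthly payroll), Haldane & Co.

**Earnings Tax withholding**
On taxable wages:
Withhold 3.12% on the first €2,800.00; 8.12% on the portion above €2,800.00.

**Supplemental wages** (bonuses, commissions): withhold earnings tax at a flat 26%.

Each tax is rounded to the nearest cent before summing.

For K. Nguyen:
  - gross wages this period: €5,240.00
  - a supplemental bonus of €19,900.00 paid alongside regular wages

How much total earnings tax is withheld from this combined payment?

€5,459.49

Earnings Tax: taxable = €5,240.00
  €87.36 + 8.12% × (€5,240.00 − €2,800.00) = €87.36 + 8.12% × €2,440.00 = €285.49
Supplemental (26% flat on bonus): 26% × €19,900.00 = €5,174.00
Total earnings tax: €285.49 + €5,174.00 = €5,459.49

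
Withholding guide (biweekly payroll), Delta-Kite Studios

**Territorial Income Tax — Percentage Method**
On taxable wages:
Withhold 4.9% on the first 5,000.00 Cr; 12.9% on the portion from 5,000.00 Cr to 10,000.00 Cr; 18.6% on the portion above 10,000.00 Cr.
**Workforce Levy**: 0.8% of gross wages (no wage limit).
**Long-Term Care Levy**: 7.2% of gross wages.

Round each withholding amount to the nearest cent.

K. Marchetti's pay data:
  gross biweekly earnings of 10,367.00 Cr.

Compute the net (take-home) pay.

8,579.38 Cr

Territorial Income Tax: taxable = 10,367.00 Cr
  890.00 Cr + 18.6% × (10,367.00 Cr − 10,000.00 Cr) = 890.00 Cr + 18.6% × 367.00 Cr = 958.26 Cr
Workforce Levy: 0.8% × 10,367.00 Cr = 82.94 Cr
Long-Term Care Levy: 7.2% × 10,367.00 Cr = 746.42 Cr
Total withheld: 958.26 Cr + 82.94 Cr + 746.42 Cr = 1,787.62 Cr
Net pay: 10,367.00 Cr − 1,787.62 Cr = 8,579.38 Cr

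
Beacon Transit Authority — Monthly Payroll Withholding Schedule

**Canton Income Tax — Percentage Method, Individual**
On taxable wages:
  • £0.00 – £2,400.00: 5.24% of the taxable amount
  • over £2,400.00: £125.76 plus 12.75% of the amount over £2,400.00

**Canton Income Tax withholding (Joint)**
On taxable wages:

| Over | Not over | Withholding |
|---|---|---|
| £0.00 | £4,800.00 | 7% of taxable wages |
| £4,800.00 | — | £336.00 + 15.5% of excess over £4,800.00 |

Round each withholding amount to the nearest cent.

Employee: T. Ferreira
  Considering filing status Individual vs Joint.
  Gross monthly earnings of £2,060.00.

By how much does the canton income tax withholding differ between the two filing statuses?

£36.26

Canton Income Tax (Individual): taxable = £2,060.00
  5.24% × £2,060.00 = £107.94
Canton Income Tax (Joint): taxable = £2,060.00
  7% × £2,060.00 = £144.20
Difference: |£107.94 − £144.20| = £36.26 (higher under Joint)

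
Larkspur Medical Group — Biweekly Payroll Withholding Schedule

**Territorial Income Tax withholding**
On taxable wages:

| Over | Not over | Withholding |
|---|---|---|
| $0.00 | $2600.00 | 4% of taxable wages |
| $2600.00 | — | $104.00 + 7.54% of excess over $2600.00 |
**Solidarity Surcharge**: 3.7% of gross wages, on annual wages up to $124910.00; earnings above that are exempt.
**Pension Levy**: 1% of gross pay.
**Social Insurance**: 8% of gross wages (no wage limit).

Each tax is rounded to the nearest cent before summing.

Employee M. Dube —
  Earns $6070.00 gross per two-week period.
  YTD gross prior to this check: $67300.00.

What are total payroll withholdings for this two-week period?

Territorial Income Tax: taxable = $6070.00
  $104.00 + 7.54% × ($6070.00 − $2600.00) = $104.00 + 7.54% × $3470.00 = $365.64
Solidarity Surcharge: 3.7% × $6070.00 = $224.59
Pension Levy: 1% × $6070.00 = $60.70
Social Insurance: 8% × $6070.00 = $485.60
Total: $365.64 + $224.59 + $60.70 + $485.60 = $1136.53

$1136.53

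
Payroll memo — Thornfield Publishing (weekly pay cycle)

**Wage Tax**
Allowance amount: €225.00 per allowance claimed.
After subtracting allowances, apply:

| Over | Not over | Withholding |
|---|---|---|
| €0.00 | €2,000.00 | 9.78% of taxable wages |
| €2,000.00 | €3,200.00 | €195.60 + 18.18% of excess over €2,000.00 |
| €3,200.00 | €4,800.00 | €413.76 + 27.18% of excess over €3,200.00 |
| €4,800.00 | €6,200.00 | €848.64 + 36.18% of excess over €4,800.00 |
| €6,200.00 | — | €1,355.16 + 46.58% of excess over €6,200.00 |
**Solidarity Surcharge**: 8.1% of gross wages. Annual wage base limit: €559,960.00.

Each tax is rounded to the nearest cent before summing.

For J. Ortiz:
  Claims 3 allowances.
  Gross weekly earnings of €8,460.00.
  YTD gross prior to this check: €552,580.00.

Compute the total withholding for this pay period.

Wage Tax: taxable = €8,460.00 − 3×€225.00 = €7,785.00
  €1,355.16 + 46.58% × (€7,785.00 − €6,200.00) = €1,355.16 + 46.58% × €1,585.00 = €2,093.45
Solidarity Surcharge: cap €559,960.00 − YTD €552,580.00 = €7,380.00 subject; 8.1% × €7,380.00 = €597.78
Total: €2,093.45 + €597.78 = €2,691.23

€2,691.23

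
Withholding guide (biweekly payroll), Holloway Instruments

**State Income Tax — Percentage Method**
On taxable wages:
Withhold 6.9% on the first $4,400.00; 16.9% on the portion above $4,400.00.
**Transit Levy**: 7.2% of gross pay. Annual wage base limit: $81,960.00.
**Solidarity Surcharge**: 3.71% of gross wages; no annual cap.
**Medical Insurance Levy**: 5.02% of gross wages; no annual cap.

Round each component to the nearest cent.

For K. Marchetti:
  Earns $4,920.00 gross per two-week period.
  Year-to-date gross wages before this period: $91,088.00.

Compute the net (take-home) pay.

$4,099.01

State Income Tax: taxable = $4,920.00
  $303.60 + 16.9% × ($4,920.00 − $4,400.00) = $303.60 + 16.9% × $520.00 = $391.48
Transit Levy: YTD $91,088.00 ≥ cap $81,960.00 → $0.00
Solidarity Surcharge: 3.71% × $4,920.00 = $182.53
Medical Insurance Levy: 5.02% × $4,920.00 = $246.98
Total withheld: $391.48 + $0.00 + $182.53 + $246.98 = $820.99
Net pay: $4,920.00 − $820.99 = $4,099.01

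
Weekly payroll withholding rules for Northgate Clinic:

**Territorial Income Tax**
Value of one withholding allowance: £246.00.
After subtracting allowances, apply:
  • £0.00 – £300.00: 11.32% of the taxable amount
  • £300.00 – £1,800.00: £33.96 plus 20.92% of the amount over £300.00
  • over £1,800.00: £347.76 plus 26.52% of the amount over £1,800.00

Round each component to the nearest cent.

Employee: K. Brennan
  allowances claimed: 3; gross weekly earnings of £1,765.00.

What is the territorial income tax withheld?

Territorial Income Tax: taxable = £1,765.00 − 3×£246.00 = £1,027.00
  £33.96 + 20.92% × (£1,027.00 − £300.00) = £33.96 + 20.92% × £727.00 = £186.05

£186.05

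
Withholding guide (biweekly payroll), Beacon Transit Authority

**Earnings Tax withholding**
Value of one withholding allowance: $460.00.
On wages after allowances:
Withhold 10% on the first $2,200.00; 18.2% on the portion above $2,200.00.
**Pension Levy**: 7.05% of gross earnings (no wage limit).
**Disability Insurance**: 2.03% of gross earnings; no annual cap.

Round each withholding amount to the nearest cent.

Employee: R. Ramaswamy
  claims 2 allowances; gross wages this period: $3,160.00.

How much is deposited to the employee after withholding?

Earnings Tax: taxable = $3,160.00 − 2×$460.00 = $2,240.00
  $220.00 + 18.2% × ($2,240.00 − $2,200.00) = $220.00 + 18.2% × $40.00 = $227.28
Pension Levy: 7.05% × $3,160.00 = $222.78
Disability Insurance: 2.03% × $3,160.00 = $64.15
Total withheld: $227.28 + $222.78 + $64.15 = $514.21
Net pay: $3,160.00 − $514.21 = $2,645.79

$2,645.79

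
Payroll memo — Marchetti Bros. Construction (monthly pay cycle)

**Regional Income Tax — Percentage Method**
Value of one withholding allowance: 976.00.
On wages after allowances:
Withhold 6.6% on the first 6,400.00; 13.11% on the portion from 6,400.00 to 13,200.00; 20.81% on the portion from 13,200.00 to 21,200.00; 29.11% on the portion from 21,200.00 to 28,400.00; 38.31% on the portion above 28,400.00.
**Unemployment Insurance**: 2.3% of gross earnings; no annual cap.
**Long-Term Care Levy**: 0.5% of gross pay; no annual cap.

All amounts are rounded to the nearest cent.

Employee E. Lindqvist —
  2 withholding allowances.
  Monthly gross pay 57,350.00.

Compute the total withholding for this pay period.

Regional Income Tax: taxable = 57,350.00 − 2×976.00 = 55,398.00
  5,074.60 + 38.31% × (55,398.00 − 28,400.00) = 5,074.60 + 38.31% × 26,998.00 = 15,417.53
Unemployment Insurance: 2.3% × 57,350.00 = 1,319.05
Long-Term Care Levy: 0.5% × 57,350.00 = 286.75
Total: 15,417.53 + 1,319.05 + 286.75 = 17,023.33

17,023.33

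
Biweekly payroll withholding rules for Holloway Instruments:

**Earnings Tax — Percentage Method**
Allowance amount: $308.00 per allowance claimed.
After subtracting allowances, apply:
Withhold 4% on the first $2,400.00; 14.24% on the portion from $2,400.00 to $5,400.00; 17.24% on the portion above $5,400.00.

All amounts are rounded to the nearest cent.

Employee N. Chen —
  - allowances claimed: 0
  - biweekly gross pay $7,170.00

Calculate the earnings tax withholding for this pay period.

$828.35

Earnings Tax: taxable = $7,170.00
  $523.20 + 17.24% × ($7,170.00 − $5,400.00) = $523.20 + 17.24% × $1,770.00 = $828.35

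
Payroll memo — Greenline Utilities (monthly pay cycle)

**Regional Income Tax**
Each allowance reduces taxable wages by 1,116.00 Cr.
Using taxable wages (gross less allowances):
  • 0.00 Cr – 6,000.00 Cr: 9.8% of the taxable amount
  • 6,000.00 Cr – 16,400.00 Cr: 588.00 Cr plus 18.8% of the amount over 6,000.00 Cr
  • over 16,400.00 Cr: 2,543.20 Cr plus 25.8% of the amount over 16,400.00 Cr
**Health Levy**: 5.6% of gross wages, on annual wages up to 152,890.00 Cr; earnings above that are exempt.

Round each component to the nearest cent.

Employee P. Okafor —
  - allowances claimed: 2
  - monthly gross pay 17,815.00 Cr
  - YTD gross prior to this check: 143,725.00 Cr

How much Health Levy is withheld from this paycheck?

Health Levy: cap 152,890.00 Cr − YTD 143,725.00 Cr = 9,165.00 Cr subject; 5.6% × 9,165.00 Cr = 513.24 Cr

513.24 Cr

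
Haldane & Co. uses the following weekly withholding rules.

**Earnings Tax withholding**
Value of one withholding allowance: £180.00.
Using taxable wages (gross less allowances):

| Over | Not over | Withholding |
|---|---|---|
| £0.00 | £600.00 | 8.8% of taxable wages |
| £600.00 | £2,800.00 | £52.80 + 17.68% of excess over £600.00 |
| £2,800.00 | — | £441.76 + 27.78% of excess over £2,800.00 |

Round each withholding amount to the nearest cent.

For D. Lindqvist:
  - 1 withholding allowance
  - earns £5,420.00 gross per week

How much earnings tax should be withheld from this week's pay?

Earnings Tax: taxable = £5,420.00 − 1×£180.00 = £5,240.00
  £441.76 + 27.78% × (£5,240.00 − £2,800.00) = £441.76 + 27.78% × £2,440.00 = £1,119.59

£1,119.59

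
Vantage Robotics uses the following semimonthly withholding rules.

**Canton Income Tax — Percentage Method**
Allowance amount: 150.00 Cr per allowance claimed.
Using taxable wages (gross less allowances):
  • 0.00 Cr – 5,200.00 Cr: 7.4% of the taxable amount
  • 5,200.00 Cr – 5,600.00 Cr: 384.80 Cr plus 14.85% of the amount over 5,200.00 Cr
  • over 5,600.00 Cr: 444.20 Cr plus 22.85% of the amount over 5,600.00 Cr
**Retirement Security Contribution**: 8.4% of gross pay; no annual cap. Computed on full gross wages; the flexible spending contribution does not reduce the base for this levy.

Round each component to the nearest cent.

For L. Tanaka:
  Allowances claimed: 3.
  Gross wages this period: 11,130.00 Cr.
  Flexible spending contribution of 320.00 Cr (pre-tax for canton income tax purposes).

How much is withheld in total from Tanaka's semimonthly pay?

2,466.78 Cr

Canton Income Tax: taxable = 11,130.00 Cr − 320.00 Cr − 3×150.00 Cr = 10,360.00 Cr
  444.20 Cr + 22.85% × (10,360.00 Cr − 5,600.00 Cr) = 444.20 Cr + 22.85% × 4,760.00 Cr = 1,531.86 Cr
Retirement Security Contribution: 8.4% × 11,130.00 Cr = 934.92 Cr
Total: 1,531.86 Cr + 934.92 Cr = 2,466.78 Cr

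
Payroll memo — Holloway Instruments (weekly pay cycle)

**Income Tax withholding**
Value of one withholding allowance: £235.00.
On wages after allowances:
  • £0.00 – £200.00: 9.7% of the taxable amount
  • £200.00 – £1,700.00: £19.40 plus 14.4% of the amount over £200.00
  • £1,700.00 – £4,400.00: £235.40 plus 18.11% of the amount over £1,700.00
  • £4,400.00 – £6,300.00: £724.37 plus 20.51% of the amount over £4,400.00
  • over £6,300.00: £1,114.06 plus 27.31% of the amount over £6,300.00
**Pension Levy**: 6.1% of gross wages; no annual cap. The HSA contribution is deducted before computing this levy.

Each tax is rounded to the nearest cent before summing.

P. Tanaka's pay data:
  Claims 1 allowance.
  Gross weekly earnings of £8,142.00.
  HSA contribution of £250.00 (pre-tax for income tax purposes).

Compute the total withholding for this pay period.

£1,966.07

Income Tax: taxable = £8,142.00 − £250.00 − 1×£235.00 = £7,657.00
  £1,114.06 + 27.31% × (£7,657.00 − £6,300.00) = £1,114.06 + 27.31% × £1,357.00 = £1,484.66
Pension Levy: 6.1% × £7,892.00 = £481.41
Total: £1,484.66 + £481.41 = £1,966.07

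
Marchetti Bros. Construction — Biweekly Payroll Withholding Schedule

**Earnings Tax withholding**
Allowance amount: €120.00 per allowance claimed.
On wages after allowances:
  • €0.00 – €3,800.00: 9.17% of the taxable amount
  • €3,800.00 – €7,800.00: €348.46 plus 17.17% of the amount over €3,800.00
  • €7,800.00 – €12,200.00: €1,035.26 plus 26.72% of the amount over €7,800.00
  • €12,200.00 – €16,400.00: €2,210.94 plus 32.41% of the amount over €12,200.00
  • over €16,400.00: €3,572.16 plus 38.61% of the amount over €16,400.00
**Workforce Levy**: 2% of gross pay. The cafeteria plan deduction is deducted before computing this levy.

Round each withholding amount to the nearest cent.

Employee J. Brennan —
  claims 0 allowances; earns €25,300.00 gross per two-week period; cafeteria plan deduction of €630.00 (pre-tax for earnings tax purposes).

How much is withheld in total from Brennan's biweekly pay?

€7,258.61

Earnings Tax: taxable = €25,300.00 − €630.00 = €24,670.00
  €3,572.16 + 38.61% × (€24,670.00 − €16,400.00) = €3,572.16 + 38.61% × €8,270.00 = €6,765.21
Workforce Levy: 2% × €24,670.00 = €493.40
Total: €6,765.21 + €493.40 = €7,258.61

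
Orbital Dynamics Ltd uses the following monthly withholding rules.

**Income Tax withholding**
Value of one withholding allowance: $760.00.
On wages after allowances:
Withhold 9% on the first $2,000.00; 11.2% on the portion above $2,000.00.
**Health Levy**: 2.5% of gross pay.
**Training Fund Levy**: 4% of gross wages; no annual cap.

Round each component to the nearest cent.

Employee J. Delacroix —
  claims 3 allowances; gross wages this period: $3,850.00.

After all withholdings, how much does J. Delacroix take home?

Income Tax: taxable = $3,850.00 − 3×$760.00 = $1,570.00
  9% × $1,570.00 = $141.30
Health Levy: 2.5% × $3,850.00 = $96.25
Training Fund Levy: 4% × $3,850.00 = $154.00
Total withheld: $141.30 + $96.25 + $154.00 = $391.55
Net pay: $3,850.00 − $391.55 = $3,458.45

$3,458.45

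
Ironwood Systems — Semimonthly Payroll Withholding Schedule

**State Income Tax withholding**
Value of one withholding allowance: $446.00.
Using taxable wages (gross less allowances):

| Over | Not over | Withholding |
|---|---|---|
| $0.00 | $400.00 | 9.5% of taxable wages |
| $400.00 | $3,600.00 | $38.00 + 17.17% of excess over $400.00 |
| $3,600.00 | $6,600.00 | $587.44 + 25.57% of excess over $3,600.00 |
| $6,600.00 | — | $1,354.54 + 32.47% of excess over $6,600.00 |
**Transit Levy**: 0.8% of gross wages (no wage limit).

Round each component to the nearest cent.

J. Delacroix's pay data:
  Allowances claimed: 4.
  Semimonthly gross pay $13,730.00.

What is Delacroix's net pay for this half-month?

$10,529.77

State Income Tax: taxable = $13,730.00 − 4×$446.00 = $11,946.00
  $1,354.54 + 32.47% × ($11,946.00 − $6,600.00) = $1,354.54 + 32.47% × $5,346.00 = $3,090.39
Transit Levy: 0.8% × $13,730.00 = $109.84
Total withheld: $3,090.39 + $109.84 = $3,200.23
Net pay: $13,730.00 − $3,200.23 = $10,529.77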